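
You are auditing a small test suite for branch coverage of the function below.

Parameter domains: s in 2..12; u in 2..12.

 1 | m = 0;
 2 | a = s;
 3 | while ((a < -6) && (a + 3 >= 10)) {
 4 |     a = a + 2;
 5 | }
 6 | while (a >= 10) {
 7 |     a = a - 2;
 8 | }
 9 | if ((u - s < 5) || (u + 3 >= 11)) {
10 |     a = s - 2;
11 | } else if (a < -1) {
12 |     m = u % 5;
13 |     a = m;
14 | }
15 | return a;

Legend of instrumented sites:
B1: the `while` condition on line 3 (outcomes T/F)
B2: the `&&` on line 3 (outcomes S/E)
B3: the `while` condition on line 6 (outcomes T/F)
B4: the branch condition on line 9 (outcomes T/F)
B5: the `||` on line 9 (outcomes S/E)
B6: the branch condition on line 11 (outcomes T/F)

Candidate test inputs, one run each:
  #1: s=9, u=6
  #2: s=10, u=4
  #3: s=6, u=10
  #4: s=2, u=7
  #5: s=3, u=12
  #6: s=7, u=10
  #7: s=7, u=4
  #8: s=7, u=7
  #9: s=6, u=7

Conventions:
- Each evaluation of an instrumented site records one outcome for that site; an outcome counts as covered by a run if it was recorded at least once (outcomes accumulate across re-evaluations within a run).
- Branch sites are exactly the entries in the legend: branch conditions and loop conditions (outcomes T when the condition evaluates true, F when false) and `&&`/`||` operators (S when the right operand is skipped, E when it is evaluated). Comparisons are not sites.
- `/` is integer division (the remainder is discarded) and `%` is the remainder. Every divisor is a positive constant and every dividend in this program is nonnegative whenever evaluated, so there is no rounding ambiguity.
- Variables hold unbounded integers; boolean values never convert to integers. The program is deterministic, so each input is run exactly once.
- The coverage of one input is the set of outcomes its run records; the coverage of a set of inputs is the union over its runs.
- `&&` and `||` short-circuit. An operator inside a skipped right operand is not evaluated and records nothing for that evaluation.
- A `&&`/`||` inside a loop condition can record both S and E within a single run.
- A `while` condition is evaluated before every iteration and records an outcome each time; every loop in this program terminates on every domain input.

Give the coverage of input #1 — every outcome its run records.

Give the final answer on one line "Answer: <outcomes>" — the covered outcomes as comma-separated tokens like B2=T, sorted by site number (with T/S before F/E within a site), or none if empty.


Event log for input #1 (s=9, u=6):
  B2->S, B1->F, B3->F, B5->S, B4->T
deduplicating events, the covered set is: B1=F, B2=S, B3=F, B4=T, B5=S
Answer: B1=F, B2=S, B3=F, B4=T, B5=S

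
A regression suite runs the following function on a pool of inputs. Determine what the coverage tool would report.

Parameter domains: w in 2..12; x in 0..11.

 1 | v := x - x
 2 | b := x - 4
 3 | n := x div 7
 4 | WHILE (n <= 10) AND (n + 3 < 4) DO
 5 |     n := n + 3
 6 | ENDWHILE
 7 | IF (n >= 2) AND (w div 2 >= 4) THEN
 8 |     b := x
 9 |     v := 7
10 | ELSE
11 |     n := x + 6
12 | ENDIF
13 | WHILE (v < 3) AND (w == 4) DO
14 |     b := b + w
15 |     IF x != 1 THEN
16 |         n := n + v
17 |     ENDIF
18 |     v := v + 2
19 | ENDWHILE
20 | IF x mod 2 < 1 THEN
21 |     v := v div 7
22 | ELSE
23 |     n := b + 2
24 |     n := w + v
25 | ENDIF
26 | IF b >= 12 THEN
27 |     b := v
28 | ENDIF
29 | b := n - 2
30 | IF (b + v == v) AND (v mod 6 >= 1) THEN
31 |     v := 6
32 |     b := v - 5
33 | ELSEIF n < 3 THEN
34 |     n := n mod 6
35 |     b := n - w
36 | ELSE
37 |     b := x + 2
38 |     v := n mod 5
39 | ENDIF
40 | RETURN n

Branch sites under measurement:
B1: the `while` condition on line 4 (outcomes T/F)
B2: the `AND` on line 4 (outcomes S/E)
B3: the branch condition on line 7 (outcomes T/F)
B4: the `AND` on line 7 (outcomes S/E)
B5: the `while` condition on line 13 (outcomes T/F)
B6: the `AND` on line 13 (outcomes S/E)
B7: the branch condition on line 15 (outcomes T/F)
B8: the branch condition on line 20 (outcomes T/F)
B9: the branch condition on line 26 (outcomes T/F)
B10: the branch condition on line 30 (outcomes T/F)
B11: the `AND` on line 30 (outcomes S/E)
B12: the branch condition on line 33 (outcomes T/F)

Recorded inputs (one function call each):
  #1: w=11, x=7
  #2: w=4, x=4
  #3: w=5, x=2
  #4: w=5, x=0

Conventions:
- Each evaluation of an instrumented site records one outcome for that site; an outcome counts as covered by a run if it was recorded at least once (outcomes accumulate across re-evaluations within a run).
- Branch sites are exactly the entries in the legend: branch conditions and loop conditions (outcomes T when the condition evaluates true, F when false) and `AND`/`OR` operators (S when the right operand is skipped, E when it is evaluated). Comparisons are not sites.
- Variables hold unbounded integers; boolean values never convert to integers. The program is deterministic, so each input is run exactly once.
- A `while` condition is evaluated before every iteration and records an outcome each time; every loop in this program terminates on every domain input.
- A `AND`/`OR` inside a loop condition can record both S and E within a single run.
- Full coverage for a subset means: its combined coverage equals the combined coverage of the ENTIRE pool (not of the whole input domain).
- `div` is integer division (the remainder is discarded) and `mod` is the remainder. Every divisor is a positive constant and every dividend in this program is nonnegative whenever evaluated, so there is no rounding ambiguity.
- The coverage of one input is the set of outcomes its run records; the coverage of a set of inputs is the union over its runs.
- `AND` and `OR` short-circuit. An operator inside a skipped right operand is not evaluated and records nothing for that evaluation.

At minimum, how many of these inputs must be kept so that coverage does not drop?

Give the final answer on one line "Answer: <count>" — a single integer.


#1 (w=11, x=7) -> B2->E, B1->F, B4->S, B3->F, B6->E, B5->F, B8->F, B9->F, B11->S, B10->F, B12->F; covered: B1=F, B2=E, B3=F, B4=S, B5=F, B6=E, B8=F, B9=F, B10=F, B11=S, B12=F
#2 (w=4, x=4) -> B2->E, B1->T, B2->E, B1->F, B4->E, B3->F, B6->E, B5->T, B7->T, B6->E, B5->T, B7->T, B6->S, B5->F, ...; covered: B1=T, B1=F, B2=E, B3=F, B4=E, B5=T, B5=F, B6=S, B6=E, B7=T, B8=T, B9=F, B10=F, B11=S, B12=F
#3 (w=5, x=2) -> B2->E, B1->T, B2->E, B1->F, B4->E, B3->F, B6->E, B5->F, B8->T, B9->F, B11->S, B10->F, B12->F; covered: B1=T, B1=F, B2=E, B3=F, B4=E, B5=F, B6=E, B8=T, B9=F, B10=F, B11=S, B12=F
#4 (w=5, x=0) -> B2->E, B1->T, B2->E, B1->F, B4->E, B3->F, B6->E, B5->F, B8->T, B9->F, B11->S, B10->F, B12->F; covered: B1=T, B1=F, B2=E, B3=F, B4=E, B5=F, B6=E, B8=T, B9=F, B10=F, B11=S, B12=F
together the pool reaches 17 outcomes: B1=T, B1=F, B2=E, B3=F, B4=S, B4=E, B5=T, B5=F, B6=S, B6=E, B7=T, B8=T, B8=F, B9=F, B10=F, B11=S, B12=F
no size-1 subset reaches all 17 outcomes (best union: 15/17)
at size 2, {1, 2} reaches all 17 outcomes; every lexicographically earlier size-2 subset fails
Answer: 2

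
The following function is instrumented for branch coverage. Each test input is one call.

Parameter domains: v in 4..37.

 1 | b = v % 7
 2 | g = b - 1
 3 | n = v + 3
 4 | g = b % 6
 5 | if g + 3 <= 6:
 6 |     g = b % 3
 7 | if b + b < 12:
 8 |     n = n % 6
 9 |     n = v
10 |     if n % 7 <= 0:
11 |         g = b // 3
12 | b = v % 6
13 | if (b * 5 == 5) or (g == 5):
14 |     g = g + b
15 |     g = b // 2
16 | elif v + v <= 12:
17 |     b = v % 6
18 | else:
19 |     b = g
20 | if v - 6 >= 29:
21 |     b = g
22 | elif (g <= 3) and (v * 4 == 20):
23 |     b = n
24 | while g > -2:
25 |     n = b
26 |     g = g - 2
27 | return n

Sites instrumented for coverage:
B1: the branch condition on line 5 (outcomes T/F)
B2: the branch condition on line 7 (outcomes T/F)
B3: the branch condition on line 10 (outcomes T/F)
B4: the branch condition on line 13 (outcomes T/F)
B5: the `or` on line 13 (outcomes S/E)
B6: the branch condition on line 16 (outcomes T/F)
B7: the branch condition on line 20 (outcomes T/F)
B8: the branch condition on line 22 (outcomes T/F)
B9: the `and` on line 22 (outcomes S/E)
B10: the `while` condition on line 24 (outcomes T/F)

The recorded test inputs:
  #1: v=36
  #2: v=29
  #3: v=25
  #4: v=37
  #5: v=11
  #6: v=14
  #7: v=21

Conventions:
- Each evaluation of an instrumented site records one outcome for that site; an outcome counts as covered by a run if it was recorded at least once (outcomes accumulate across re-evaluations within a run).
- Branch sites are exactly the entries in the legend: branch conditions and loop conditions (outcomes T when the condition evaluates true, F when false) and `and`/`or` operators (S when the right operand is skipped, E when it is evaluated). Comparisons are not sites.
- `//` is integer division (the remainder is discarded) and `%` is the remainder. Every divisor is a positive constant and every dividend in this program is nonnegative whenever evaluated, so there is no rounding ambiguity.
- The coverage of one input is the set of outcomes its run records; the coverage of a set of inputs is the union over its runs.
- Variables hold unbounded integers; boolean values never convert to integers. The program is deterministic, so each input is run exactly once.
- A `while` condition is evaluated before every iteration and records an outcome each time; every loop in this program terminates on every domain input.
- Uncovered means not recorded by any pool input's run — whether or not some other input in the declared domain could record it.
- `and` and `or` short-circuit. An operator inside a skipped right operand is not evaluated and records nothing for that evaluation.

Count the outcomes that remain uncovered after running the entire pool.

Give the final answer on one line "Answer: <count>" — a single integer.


test 1 (v=36) fires B1->T, B2->T, B3->F, B5->E, B4->F, B6->F, B7->T, B10->T, B10->T, B10->F; hits B1=T, B2=T, B3=F, B4=F, B5=E, B6=F, B7=T, B10=T, B10=F
test 2 (v=29) fires B1->T, B2->T, B3->F, B5->E, B4->F, B6->F, B7->F, B9->E, B8->F, B10->T, B10->T, B10->F; hits B1=T, B2=T, B3=F, B4=F, B5=E, B6=F, B7=F, B8=F, B9=E, B10=T, B10=F
test 3 (v=25) fires B1->F, B2->T, B3->F, B5->S, B4->T, B7->F, B9->E, B8->F, B10->T, B10->F; hits B1=F, B2=T, B3=F, B4=T, B5=S, B7=F, B8=F, B9=E, B10=T, B10=F
test 4 (v=37) fires B1->T, B2->T, B3->F, B5->S, B4->T, B7->T, B10->T, B10->F; hits B1=T, B2=T, B3=F, B4=T, B5=S, B7=T, B10=T, B10=F
test 5 (v=11) fires B1->F, B2->T, B3->F, B5->E, B4->F, B6->F, B7->F, B9->S, B8->F, B10->T, B10->T, B10->T, B10->F; hits B1=F, B2=T, B3=F, B4=F, B5=E, B6=F, B7=F, B8=F, B9=S, B10=T, B10=F
test 6 (v=14) fires B1->T, B2->T, B3->T, B5->E, B4->F, B6->F, B7->F, B9->E, B8->F, B10->T, B10->F; hits B1=T, B2=T, B3=T, B4=F, B5=E, B6=F, B7=F, B8=F, B9=E, B10=T, B10=F
test 7 (v=21) fires B1->T, B2->T, B3->T, B5->E, B4->F, B6->F, B7->F, B9->E, B8->F, B10->T, B10->F; hits B1=T, B2=T, B3=T, B4=F, B5=E, B6=F, B7=F, B8=F, B9=E, B10=T, B10=F
union over the pool: B1=T, B1=F, B2=T, B3=T, B3=F, B4=T, B4=F, B5=S, B5=E, B6=F, B7=T, B7=F, B8=F, B9=S, B9=E, B10=T, B10=F
uncovered (3 of 20): B2=F, B6=T, B8=T
Answer: 3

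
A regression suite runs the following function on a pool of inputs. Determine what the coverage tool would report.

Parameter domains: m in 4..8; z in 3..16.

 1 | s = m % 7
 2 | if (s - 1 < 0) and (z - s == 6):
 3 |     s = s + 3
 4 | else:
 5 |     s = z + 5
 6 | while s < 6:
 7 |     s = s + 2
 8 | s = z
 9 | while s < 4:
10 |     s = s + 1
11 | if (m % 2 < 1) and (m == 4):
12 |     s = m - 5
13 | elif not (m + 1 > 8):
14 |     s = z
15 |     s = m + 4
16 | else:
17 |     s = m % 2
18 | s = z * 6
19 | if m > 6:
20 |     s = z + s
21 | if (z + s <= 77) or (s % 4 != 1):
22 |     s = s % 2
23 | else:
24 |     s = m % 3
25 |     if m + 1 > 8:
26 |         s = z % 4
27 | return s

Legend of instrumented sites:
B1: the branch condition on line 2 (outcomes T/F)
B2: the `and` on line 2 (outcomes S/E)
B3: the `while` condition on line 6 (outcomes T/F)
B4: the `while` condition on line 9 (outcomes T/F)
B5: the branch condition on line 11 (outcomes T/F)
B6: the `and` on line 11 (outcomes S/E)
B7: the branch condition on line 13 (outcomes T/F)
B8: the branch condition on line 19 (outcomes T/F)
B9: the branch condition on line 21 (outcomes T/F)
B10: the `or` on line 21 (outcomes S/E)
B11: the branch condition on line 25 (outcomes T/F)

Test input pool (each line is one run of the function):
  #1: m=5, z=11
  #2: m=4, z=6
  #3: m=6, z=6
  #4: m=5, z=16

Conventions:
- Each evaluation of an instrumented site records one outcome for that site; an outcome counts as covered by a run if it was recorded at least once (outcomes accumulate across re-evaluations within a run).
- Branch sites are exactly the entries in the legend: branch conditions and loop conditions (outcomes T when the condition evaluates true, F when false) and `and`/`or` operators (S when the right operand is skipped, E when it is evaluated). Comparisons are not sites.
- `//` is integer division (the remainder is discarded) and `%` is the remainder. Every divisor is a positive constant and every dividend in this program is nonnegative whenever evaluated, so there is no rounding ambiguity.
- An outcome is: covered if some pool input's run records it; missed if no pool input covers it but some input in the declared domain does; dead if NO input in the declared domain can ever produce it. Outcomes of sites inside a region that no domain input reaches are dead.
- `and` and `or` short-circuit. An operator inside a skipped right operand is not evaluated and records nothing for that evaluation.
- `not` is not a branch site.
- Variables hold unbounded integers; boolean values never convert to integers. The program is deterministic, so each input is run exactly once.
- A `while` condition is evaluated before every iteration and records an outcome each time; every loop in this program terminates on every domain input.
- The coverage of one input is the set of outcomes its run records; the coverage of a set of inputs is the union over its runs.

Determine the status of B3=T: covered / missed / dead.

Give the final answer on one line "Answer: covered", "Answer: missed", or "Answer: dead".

no pool input records B3=T
but domain input (m=7, z=6) does record it -> reachable, so missed

Answer: missed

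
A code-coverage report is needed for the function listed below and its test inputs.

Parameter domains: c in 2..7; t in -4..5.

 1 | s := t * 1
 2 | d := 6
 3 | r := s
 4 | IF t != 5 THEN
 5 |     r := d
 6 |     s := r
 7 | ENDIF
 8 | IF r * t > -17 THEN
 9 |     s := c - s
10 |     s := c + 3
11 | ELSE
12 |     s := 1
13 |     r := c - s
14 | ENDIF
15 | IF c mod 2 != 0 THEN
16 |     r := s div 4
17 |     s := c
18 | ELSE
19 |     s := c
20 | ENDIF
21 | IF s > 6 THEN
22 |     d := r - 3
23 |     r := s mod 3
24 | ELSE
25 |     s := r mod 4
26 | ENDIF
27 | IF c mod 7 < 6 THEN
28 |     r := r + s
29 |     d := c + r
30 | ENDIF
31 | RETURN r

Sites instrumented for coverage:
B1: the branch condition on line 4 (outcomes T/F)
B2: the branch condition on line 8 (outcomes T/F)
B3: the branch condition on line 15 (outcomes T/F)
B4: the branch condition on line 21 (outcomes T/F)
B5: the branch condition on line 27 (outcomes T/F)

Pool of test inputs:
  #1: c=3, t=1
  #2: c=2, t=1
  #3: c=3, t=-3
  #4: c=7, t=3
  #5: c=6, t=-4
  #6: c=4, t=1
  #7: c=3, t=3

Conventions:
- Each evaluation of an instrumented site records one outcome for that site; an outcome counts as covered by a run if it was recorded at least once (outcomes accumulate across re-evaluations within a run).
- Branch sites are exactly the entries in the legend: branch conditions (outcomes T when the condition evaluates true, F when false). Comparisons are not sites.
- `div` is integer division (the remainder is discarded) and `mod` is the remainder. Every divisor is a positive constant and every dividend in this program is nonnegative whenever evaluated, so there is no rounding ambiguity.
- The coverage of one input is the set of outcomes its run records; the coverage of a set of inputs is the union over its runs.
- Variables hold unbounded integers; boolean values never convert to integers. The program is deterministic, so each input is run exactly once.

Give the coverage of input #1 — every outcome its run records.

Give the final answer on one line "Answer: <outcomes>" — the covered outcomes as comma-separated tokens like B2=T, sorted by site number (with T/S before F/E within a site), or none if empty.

Event log for input #1 (c=3, t=1):
  B1->T, B2->T, B3->T, B4->F, B5->T
deduplicating events, the covered set is: B1=T, B2=T, B3=T, B4=F, B5=T

Answer: B1=T, B2=T, B3=T, B4=F, B5=T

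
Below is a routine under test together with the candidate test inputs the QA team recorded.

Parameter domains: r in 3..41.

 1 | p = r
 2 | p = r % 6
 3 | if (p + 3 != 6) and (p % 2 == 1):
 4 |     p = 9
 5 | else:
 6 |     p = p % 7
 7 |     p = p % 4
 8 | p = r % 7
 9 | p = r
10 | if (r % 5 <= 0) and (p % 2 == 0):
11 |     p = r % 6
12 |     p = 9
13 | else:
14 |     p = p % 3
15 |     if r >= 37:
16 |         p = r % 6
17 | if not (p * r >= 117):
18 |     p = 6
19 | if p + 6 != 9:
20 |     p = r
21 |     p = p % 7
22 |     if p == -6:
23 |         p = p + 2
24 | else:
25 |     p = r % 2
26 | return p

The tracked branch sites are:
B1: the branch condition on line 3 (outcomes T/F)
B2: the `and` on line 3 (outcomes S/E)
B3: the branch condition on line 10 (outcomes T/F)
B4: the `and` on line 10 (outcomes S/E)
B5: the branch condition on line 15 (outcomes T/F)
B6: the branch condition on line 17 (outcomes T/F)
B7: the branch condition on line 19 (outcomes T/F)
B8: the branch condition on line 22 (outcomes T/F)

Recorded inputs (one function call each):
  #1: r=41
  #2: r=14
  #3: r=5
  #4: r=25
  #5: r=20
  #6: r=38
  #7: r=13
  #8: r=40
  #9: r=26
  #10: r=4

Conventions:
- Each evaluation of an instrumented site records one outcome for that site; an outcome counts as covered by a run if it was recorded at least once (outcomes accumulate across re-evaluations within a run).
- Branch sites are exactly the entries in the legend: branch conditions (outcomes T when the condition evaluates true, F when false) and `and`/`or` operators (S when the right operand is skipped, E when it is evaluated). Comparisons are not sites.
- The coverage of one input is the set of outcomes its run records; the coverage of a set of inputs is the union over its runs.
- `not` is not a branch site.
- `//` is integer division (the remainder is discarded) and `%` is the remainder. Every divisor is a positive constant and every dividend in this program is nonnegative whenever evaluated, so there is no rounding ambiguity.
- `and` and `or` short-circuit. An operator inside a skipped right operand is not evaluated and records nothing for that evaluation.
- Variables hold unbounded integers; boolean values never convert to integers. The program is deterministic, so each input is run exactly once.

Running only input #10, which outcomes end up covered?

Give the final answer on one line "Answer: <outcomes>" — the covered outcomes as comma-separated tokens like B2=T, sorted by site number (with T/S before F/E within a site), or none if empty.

Tracing the run of input #10 (r=4):
  B2->E, B1->F, B4->S, B3->F, B5->F, B6->T, B7->T, B8->F
distinct outcomes covered: B1=F, B2=E, B3=F, B4=S, B5=F, B6=T, B7=T, B8=F

Answer: B1=F, B2=E, B3=F, B4=S, B5=F, B6=T, B7=T, B8=F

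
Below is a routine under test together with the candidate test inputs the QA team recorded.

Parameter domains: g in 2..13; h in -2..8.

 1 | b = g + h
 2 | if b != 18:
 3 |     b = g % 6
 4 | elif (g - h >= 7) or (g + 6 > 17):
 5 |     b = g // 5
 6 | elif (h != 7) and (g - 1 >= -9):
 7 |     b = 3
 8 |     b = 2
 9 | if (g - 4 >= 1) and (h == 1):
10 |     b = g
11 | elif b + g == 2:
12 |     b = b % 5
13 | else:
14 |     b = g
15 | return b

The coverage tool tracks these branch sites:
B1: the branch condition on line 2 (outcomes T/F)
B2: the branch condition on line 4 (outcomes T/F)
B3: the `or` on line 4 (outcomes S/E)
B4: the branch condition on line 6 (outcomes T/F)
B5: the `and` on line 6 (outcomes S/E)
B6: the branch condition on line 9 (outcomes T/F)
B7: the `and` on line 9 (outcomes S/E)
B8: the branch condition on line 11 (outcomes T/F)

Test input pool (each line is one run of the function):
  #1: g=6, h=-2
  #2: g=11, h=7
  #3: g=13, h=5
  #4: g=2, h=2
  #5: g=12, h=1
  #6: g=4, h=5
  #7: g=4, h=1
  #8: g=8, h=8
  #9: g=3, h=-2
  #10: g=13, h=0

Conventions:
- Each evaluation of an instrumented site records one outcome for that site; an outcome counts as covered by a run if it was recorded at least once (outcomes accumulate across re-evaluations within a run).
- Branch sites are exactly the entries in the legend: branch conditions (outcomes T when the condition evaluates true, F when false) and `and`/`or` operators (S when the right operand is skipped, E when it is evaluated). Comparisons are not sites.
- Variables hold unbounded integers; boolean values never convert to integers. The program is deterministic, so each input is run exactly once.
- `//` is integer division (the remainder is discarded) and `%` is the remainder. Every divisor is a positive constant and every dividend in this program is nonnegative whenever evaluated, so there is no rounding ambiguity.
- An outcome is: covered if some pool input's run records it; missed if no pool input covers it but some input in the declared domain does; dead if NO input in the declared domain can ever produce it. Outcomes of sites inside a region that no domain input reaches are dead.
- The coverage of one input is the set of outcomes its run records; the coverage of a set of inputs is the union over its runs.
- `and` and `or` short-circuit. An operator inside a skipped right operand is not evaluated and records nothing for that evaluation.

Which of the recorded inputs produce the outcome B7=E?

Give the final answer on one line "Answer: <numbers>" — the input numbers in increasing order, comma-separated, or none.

input #1 (g=6, h=-2): records B7=E
input #2 (g=11, h=7): records B7=E
input #3 (g=13, h=5): records B7=E
input #4 (g=2, h=2): does not record B7=E
input #5 (g=12, h=1): records B7=E
input #6 (g=4, h=5): does not record B7=E
input #7 (g=4, h=1): does not record B7=E
input #8 (g=8, h=8): records B7=E
input #9 (g=3, h=-2): does not record B7=E
input #10 (g=13, h=0): records B7=E

Answer: 1, 2, 3, 5, 8, 10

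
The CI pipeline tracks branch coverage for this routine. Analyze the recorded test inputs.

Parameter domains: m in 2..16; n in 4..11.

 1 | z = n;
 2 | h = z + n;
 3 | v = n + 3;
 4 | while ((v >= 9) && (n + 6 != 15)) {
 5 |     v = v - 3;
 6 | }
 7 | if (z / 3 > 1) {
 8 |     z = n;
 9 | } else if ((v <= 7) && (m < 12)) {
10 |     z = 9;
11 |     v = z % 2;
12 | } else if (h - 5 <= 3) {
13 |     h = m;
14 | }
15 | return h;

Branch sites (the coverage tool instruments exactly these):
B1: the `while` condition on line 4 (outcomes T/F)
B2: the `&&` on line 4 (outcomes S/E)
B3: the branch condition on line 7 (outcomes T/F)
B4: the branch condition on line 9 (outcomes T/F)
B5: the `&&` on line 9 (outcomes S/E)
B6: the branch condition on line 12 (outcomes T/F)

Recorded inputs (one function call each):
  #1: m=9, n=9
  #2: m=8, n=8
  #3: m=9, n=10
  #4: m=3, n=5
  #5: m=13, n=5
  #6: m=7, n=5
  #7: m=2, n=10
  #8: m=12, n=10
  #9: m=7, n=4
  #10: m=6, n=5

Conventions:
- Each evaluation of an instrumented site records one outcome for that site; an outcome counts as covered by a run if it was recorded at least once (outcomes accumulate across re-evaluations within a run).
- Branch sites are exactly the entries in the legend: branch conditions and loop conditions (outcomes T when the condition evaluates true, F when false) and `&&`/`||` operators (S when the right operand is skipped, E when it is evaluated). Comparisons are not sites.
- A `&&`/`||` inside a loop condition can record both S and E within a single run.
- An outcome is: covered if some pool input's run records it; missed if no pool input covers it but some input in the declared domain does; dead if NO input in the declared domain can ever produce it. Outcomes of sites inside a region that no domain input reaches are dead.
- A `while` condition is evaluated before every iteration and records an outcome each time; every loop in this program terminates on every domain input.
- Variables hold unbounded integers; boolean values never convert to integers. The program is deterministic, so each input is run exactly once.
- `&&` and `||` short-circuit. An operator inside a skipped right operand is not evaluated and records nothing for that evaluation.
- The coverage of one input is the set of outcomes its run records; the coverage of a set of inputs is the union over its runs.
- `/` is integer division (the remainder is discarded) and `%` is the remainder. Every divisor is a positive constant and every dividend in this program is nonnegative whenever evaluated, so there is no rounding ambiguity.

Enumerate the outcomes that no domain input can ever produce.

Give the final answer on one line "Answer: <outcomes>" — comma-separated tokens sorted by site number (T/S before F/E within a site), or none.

running all 120 domain inputs and tallying outcomes:
  reachable outcomes have witnesses, e.g. B1=T (e.g. m=2, n=6), B1=F (e.g. m=2, n=4), B2=S (e.g. m=2, n=4), B2=E (e.g. m=2, n=6)

Answer: none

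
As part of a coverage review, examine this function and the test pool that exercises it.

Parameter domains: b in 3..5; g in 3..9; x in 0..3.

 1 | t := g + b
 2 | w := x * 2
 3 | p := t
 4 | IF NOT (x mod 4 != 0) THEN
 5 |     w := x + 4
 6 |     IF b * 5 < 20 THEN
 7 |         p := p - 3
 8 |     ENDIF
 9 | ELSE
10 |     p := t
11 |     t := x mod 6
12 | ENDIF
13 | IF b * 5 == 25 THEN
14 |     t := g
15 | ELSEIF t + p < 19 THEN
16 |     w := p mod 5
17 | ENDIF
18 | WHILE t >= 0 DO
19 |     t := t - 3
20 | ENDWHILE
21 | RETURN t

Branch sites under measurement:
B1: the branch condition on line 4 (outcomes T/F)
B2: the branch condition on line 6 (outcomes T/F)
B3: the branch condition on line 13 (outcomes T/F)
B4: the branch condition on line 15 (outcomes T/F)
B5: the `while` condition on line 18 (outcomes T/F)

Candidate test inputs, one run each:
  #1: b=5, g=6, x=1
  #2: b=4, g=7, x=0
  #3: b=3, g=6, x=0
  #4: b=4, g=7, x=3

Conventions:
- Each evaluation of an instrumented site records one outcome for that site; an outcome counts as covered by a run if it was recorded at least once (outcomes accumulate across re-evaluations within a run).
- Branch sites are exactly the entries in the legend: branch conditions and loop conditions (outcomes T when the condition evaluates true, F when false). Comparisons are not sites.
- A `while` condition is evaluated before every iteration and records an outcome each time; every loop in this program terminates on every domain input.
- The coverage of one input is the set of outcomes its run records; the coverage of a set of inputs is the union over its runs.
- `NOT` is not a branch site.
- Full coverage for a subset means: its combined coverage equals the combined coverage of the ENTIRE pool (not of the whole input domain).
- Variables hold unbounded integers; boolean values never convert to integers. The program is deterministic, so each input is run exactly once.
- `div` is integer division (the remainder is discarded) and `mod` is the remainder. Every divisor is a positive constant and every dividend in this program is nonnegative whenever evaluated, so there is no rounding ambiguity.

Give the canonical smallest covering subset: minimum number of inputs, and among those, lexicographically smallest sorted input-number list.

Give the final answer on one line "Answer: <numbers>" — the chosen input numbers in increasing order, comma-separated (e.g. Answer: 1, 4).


test 1 (b=5, g=6, x=1) fires B1->F, B3->T, B5->T, B5->T, B5->T, B5->F; hits B1=F, B3=T, B5=T, B5=F
test 2 (b=4, g=7, x=0) fires B1->T, B2->F, B3->F, B4->F, B5->T, B5->T, B5->T, B5->T, B5->F; hits B1=T, B2=F, B3=F, B4=F, B5=T, B5=F
test 3 (b=3, g=6, x=0) fires B1->T, B2->T, B3->F, B4->T, B5->T, B5->T, B5->T, B5->T, B5->F; hits B1=T, B2=T, B3=F, B4=T, B5=T, B5=F
test 4 (b=4, g=7, x=3) fires B1->F, B3->F, B4->T, B5->T, B5->T, B5->F; hits B1=F, B3=F, B4=T, B5=T, B5=F
together the pool reaches 10 outcomes: B1=T, B1=F, B2=T, B2=F, B3=T, B3=F, B4=T, B4=F, B5=T, B5=F
size 1 is not enough: best union over all size-1 subsets is 6/10
size 2 is not enough: best union over all size-2 subsets is 8/10
the canonical winner is {1, 2, 3}: size 3, full 10-outcome coverage, earliest index list among size-3 covers
Answer: 1, 2, 3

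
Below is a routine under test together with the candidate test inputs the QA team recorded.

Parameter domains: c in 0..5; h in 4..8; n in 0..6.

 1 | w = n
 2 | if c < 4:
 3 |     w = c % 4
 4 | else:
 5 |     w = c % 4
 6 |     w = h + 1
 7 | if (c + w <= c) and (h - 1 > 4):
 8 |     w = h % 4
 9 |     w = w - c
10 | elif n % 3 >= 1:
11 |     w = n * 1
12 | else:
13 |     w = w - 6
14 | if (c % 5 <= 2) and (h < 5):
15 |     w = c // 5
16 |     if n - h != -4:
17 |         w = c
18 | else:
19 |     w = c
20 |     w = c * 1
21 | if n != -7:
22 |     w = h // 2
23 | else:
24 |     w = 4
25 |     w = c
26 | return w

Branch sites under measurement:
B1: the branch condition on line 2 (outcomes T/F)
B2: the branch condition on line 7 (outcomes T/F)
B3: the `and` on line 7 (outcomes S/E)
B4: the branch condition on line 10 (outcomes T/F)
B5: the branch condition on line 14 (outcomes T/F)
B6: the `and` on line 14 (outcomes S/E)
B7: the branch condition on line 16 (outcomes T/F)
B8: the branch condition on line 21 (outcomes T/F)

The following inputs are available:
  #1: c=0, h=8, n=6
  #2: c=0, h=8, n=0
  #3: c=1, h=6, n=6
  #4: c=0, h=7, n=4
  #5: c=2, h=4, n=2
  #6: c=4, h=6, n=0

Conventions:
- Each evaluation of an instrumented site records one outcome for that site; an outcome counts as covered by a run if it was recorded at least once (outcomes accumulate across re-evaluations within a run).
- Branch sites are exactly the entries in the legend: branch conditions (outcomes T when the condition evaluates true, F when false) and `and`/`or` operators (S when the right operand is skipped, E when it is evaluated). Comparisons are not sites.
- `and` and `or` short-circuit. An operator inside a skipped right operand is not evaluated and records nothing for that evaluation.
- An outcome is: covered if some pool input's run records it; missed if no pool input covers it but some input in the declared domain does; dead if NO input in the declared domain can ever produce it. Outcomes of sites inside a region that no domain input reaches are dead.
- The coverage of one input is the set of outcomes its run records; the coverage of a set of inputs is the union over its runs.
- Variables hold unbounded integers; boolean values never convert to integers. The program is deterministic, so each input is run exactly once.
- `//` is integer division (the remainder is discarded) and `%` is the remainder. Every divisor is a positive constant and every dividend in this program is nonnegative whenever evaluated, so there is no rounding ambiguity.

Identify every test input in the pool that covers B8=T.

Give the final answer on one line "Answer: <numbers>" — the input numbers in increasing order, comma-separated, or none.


input #1 (c=0, h=8, n=6): produces B8=T
input #2 (c=0, h=8, n=0): produces B8=T
input #3 (c=1, h=6, n=6): produces B8=T
input #4 (c=0, h=7, n=4): produces B8=T
input #5 (c=2, h=4, n=2): produces B8=T
input #6 (c=4, h=6, n=0): produces B8=T
Answer: 1, 2, 3, 4, 5, 6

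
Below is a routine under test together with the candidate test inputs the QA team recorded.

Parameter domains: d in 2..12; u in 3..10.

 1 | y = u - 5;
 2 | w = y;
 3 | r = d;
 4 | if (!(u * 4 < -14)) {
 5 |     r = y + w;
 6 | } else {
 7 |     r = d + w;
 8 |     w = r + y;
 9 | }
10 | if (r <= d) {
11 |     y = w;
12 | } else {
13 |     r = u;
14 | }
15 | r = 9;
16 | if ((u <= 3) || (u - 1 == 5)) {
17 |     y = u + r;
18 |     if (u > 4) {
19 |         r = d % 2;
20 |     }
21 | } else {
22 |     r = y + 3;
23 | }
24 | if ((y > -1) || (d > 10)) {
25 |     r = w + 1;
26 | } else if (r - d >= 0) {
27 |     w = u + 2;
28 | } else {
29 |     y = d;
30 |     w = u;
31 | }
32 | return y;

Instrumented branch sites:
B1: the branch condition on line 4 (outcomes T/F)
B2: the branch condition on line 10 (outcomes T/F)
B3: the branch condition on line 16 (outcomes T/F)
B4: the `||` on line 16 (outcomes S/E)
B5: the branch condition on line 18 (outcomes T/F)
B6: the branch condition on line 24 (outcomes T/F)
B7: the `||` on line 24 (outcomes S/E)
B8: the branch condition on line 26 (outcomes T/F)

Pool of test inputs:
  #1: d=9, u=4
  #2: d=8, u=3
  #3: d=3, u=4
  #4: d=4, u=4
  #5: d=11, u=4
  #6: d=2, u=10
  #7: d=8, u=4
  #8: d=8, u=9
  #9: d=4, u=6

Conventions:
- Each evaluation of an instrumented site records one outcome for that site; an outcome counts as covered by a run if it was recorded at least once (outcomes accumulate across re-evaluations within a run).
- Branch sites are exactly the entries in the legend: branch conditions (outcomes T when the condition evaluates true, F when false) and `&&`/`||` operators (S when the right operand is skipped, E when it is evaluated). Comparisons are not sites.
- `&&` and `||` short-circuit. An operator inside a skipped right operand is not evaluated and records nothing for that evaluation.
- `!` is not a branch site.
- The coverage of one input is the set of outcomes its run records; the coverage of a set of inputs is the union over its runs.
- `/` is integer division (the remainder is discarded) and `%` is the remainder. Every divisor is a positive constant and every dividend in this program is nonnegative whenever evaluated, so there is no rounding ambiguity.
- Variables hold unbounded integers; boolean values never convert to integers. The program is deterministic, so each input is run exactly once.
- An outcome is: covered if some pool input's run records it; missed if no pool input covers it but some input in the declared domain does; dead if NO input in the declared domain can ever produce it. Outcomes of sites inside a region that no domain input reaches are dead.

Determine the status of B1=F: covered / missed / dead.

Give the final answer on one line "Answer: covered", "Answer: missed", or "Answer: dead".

no pool input records B1=F
checking all 88 inputs in the declared domain: B1=F is never recorded -> dead

Answer: dead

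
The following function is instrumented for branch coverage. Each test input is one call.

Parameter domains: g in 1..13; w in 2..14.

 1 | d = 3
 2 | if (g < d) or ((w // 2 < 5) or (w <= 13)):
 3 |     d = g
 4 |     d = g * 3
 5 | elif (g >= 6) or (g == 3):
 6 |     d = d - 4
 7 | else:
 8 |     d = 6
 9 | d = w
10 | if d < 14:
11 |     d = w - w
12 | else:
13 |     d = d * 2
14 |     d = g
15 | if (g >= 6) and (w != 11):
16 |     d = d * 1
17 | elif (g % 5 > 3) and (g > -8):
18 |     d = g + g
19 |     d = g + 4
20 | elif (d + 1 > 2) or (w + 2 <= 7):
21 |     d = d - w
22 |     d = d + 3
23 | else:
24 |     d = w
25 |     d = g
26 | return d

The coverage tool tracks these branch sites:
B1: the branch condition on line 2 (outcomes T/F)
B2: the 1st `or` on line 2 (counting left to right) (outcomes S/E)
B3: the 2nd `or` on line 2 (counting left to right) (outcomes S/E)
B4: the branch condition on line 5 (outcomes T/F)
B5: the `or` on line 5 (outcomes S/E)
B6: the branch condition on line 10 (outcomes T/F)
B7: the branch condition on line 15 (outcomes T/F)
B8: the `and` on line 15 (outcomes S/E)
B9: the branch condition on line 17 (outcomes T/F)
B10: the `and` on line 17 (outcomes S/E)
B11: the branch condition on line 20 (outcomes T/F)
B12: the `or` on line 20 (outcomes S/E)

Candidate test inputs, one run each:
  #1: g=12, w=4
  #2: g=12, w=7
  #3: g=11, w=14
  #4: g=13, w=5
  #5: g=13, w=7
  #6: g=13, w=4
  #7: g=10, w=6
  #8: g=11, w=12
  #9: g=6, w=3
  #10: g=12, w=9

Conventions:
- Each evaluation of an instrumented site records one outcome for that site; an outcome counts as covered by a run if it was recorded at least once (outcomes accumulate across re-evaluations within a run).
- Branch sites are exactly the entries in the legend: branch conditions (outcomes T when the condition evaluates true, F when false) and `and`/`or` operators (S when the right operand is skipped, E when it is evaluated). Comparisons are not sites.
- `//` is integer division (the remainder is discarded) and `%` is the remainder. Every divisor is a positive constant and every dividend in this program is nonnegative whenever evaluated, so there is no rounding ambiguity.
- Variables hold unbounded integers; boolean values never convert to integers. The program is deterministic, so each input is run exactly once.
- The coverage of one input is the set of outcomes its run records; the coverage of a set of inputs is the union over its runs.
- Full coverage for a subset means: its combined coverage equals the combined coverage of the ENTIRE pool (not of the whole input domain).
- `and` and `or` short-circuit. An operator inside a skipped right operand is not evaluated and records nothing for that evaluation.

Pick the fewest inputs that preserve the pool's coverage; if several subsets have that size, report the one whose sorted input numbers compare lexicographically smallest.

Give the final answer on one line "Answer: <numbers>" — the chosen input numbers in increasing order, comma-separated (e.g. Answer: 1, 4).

run #1 (g=12, w=4) runs B2->E, B3->S, B1->T, B6->T, B8->E, B7->T; records B1=T, B2=E, B3=S, B6=T, B7=T, B8=E
run #2 (g=12, w=7) runs B2->E, B3->S, B1->T, B6->T, B8->E, B7->T; records B1=T, B2=E, B3=S, B6=T, B7=T, B8=E
run #3 (g=11, w=14) runs B2->E, B3->E, B1->F, B5->S, B4->T, B6->F, B8->E, B7->T; records B1=F, B2=E, B3=E, B4=T, B5=S, B6=F, B7=T, B8=E
run #4 (g=13, w=5) runs B2->E, B3->S, B1->T, B6->T, B8->E, B7->T; records B1=T, B2=E, B3=S, B6=T, B7=T, B8=E
run #5 (g=13, w=7) runs B2->E, B3->S, B1->T, B6->T, B8->E, B7->T; records B1=T, B2=E, B3=S, B6=T, B7=T, B8=E
run #6 (g=13, w=4) runs B2->E, B3->S, B1->T, B6->T, B8->E, B7->T; records B1=T, B2=E, B3=S, B6=T, B7=T, B8=E
run #7 (g=10, w=6) runs B2->E, B3->S, B1->T, B6->T, B8->E, B7->T; records B1=T, B2=E, B3=S, B6=T, B7=T, B8=E
run #8 (g=11, w=12) runs B2->E, B3->E, B1->T, B6->T, B8->E, B7->T; records B1=T, B2=E, B3=E, B6=T, B7=T, B8=E
run #9 (g=6, w=3) runs B2->E, B3->S, B1->T, B6->T, B8->E, B7->T; records B1=T, B2=E, B3=S, B6=T, B7=T, B8=E
run #10 (g=12, w=9) runs B2->E, B3->S, B1->T, B6->T, B8->E, B7->T; records B1=T, B2=E, B3=S, B6=T, B7=T, B8=E
union over all inputs: B1=T, B1=F, B2=E, B3=S, B3=E, B4=T, B5=S, B6=T, B6=F, B7=T, B8=E (11 outcomes)
every size-1 subset falls short of the 11 outcomes (best: 8/11)
at size 2, {1, 3} reaches all 11 outcomes; every lexicographically earlier size-2 subset fails

Answer: 1, 3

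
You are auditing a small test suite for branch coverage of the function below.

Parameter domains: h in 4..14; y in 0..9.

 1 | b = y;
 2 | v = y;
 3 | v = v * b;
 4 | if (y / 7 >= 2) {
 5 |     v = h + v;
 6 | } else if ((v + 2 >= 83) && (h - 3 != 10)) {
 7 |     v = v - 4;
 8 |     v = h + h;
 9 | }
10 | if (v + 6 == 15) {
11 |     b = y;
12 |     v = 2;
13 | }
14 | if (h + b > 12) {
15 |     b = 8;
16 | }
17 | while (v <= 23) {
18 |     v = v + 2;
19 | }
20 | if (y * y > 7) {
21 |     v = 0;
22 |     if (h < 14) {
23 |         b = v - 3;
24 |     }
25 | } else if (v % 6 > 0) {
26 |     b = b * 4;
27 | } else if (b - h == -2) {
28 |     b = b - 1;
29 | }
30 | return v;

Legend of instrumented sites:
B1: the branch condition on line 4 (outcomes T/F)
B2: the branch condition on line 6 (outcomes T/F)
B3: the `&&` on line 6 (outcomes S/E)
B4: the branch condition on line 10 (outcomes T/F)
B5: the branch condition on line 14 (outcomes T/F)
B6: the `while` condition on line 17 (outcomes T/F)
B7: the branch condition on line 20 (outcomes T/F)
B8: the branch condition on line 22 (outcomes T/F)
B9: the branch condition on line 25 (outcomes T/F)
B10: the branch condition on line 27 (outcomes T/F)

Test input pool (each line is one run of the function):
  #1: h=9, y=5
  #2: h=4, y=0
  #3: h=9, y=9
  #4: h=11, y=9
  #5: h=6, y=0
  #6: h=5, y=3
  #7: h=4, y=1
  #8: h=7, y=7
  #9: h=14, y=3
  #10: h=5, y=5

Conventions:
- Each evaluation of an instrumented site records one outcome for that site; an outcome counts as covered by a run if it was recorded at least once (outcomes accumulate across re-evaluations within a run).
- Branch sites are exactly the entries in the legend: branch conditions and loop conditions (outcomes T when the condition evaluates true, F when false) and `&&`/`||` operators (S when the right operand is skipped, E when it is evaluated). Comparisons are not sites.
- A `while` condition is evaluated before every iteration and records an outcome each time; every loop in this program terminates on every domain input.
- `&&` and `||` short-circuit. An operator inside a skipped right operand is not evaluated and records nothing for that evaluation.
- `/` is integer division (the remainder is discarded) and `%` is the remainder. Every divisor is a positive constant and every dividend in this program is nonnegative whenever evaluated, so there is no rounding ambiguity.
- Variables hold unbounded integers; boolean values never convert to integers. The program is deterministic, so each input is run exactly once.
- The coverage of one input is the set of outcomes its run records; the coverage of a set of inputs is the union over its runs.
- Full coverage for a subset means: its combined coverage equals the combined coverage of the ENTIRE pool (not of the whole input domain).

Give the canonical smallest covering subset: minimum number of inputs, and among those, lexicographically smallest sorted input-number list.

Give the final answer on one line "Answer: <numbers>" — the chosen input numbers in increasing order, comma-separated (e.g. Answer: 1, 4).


input #1, h=9, y=5: events B1->F, B3->S, B2->F, B4->F, B5->T, B6->F, B7->T, B8->T; outcomes B1=F, B2=F, B3=S, B4=F, B5=T, B6=F, B7=T, B8=T
input #2, h=4, y=0: events B1->F, B3->S, B2->F, B4->F, B5->F, B6->T, B6->T, B6->T, B6->T, B6->T, B6->T, B6->T, B6->T, B6->T, ...; outcomes B1=F, B2=F, B3=S, B4=F, B5=F, B6=T, B6=F, B7=F, B9=F, B10=F
input #3, h=9, y=9: events B1->F, B3->E, B2->T, B4->F, B5->T, B6->T, B6->T, B6->T, B6->F, B7->T, B8->T; outcomes B1=F, B2=T, B3=E, B4=F, B5=T, B6=T, B6=F, B7=T, B8=T
input #4, h=11, y=9: events B1->F, B3->E, B2->T, B4->F, B5->T, B6->T, B6->F, B7->T, B8->T; outcomes B1=F, B2=T, B3=E, B4=F, B5=T, B6=T, B6=F, B7=T, B8=T
input #5, h=6, y=0: events B1->F, B3->S, B2->F, B4->F, B5->F, B6->T, B6->T, B6->T, B6->T, B6->T, B6->T, B6->T, B6->T, B6->T, ...; outcomes B1=F, B2=F, B3=S, B4=F, B5=F, B6=T, B6=F, B7=F, B9=F, B10=F
input #6, h=5, y=3: events B1->F, B3->S, B2->F, B4->T, B5->F, B6->T, B6->T, B6->T, B6->T, B6->T, B6->T, B6->T, B6->T, B6->T, ...; outcomes B1=F, B2=F, B3=S, B4=T, B5=F, B6=T, B6=F, B7=T, B8=T
input #7, h=4, y=1: events B1->F, B3->S, B2->F, B4->F, B5->F, B6->T, B6->T, B6->T, B6->T, B6->T, B6->T, B6->T, B6->T, B6->T, ...; outcomes B1=F, B2=F, B3=S, B4=F, B5=F, B6=T, B6=F, B7=F, B9=T
input #8, h=7, y=7: events B1->F, B3->S, B2->F, B4->F, B5->T, B6->F, B7->T, B8->T; outcomes B1=F, B2=F, B3=S, B4=F, B5=T, B6=F, B7=T, B8=T
input #9, h=14, y=3: events B1->F, B3->S, B2->F, B4->T, B5->T, B6->T, B6->T, B6->T, B6->T, B6->T, B6->T, B6->T, B6->T, B6->T, ...; outcomes B1=F, B2=F, B3=S, B4=T, B5=T, B6=T, B6=F, B7=T, B8=F
input #10, h=5, y=5: events B1->F, B3->S, B2->F, B4->F, B5->F, B6->F, B7->T, B8->T; outcomes B1=F, B2=F, B3=S, B4=F, B5=F, B6=F, B7=T, B8=T
pool-wide coverage (18 outcomes): B1=F, B2=T, B2=F, B3=S, B3=E, B4=T, B4=F, B5=T, B5=F, B6=T, B6=F, B7=T, B7=F, B8=T, B8=F, B9=T, B9=F, B10=F
size 1 is not enough: best union over all size-1 subsets is 10/18
size 2 is not enough: best union over all size-2 subsets is 15/18
size 3 is not enough: best union over all size-3 subsets is 17/18
at size 4, {2, 3, 7, 9} reaches all 18 outcomes; every lexicographically earlier size-4 subset fails
Answer: 2, 3, 7, 9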